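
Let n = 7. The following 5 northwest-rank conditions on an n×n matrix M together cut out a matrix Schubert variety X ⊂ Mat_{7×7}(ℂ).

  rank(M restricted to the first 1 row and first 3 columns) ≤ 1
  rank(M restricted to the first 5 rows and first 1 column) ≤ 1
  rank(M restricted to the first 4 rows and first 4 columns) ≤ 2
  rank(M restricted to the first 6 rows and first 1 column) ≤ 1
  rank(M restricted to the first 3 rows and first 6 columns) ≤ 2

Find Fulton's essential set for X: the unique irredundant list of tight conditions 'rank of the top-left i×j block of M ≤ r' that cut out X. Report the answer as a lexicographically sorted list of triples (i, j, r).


Rank table r_w(7×7) implied by the 5 constraints:

  R[1]: 1 | 1 | 1 | 1 | 1 | 1 | 1
  R[2]: 1 | 2 | 2 | 2 | 2 | 2 | 2
  R[3]: 1 | 2 | 2 | 2 | 2 | 2 | 3
  R[4]: 1 | 2 | 2 | 2 | 3 | 3 | 4
  R[5]: 1 | 2 | 3 | 3 | 4 | 4 | 5
  R[6]: 1 | 2 | 3 | 4 | 5 | 5 | 6
  R[7]: 1 | 2 | 3 | 4 | 5 | 6 | 7

reading off 1-entries of Δ²R: w = (1, 2, 7, 5, 3, 4, 6).

ℓ(w)=6; the 2 essential cells (i,j,r):

[(3, 6, 2), (4, 4, 2)]


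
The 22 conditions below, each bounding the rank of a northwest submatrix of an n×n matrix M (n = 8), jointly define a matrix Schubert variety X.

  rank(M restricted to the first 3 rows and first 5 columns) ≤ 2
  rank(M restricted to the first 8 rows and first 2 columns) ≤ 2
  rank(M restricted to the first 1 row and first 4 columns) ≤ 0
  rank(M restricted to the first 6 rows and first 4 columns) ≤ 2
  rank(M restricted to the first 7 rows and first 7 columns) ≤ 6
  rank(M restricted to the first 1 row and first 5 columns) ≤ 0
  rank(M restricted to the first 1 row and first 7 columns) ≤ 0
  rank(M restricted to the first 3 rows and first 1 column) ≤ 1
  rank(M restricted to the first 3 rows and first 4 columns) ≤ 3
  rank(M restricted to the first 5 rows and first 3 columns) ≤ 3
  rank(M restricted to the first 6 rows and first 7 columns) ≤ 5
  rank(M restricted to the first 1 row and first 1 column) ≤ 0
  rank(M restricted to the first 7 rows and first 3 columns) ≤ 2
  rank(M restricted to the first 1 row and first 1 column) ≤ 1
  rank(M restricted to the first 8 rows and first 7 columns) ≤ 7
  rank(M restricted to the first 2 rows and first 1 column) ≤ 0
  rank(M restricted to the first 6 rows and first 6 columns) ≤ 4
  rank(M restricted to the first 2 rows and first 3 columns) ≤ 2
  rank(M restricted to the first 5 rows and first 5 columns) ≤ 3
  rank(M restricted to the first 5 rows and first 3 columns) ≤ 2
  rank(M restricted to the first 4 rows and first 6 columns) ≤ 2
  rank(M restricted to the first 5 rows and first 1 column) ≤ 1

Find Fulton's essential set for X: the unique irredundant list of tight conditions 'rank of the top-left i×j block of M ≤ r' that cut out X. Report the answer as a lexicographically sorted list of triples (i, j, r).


Reconstructing r_w from the 22 given conditions:

  R[1]: 0 0 0 0 0 0 0 1
  R[2]: 0 1 1 1 1 1 1 2
  R[3]: 1 2 2 2 2 2 2 3
  R[4]: 1 2 2 2 2 2 3 4
  R[5]: 1 2 2 2 3 3 4 5
  R[6]: 1 2 2 2 3 4 5 6
  R[7]: 1 2 2 3 4 5 6 7
  R[8]: 1 2 3 4 5 6 7 8

giving w = (8, 2, 1, 7, 5, 6, 4, 3) via Δ²R.

Fulton essential set (5 of the 17 Rothe cells):

[(1, 7, 0), (2, 1, 0), (4, 6, 2), (6, 4, 2), (7, 3, 2)]


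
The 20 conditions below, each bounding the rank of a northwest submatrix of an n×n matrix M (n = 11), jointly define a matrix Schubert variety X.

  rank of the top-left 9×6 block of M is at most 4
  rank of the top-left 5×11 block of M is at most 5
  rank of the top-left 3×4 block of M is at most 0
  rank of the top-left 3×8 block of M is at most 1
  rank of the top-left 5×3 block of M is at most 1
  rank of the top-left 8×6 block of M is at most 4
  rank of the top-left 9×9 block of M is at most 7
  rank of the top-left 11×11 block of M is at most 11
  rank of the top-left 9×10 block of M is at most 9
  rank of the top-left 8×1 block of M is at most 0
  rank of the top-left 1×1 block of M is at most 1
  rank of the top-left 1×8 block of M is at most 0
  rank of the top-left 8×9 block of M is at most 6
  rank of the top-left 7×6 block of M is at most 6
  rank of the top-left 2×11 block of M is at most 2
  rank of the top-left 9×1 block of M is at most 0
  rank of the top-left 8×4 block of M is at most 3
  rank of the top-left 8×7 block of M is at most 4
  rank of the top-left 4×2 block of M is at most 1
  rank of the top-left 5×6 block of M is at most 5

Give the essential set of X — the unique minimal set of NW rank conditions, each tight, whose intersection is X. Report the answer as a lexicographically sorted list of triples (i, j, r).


Recovering R(i,j) via the rank-extension bound from the 20 conditions:

  row 1: 0 0 0 0 0 0 0 0 1 1 1
  row 2: 0 0 0 0 1 1 1 1 2 2 2
  row 3: 0 0 0 0 1 1 1 1 2 3 3
  row 4: 0 1 1 1 2 2 2 2 3 4 4
  row 5: 0 1 1 2 3 3 3 3 4 5 5
  row 6: 0 1 2 3 4 4 4 4 5 6 6
  row 7: 0 1 2 3 4 4 4 5 6 7 7
  row 8: 0 1 2 3 4 4 4 5 6 7 8
  row 9: 0 1 2 3 4 4 5 6 7 8 9
  row 10: 1 2 3 4 5 5 6 7 8 9 10
  row 11: 1 2 3 4 5 6 7 8 9 10 11

giving w = (9, 5, 10, 2, 4, 3, 8, 11, 7, 1, 6) via Δ²R.

Rothe diagram D(w) (31 cells), 7 SE-corners (essential conditions):

[(1, 8, 0), (3, 4, 0), (3, 8, 1), (5, 3, 1), (8, 7, 4), (9, 1, 0), (9, 6, 4)]


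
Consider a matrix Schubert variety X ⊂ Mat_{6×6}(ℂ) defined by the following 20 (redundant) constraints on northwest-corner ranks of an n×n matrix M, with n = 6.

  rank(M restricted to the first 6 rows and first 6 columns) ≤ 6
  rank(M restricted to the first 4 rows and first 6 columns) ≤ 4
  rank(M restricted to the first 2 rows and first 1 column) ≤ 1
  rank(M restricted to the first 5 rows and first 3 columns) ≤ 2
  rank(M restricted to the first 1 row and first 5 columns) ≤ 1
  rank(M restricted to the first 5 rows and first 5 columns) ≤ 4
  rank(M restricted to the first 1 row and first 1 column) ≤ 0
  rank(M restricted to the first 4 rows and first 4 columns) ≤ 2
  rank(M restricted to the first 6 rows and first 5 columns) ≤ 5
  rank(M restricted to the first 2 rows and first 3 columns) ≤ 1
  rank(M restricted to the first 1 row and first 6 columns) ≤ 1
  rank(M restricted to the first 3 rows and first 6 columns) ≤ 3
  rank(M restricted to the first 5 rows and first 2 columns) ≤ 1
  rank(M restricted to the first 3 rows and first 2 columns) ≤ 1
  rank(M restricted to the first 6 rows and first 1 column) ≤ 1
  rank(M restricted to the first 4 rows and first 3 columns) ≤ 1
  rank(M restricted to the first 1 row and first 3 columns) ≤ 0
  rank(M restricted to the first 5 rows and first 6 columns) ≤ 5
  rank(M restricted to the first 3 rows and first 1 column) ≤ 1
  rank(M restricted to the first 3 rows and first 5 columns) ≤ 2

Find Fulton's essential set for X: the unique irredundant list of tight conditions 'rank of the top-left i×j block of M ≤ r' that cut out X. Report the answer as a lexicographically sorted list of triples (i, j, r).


Recovering R(i,j) via the rank-extension bound from the 20 conditions:

  R[1]: 0 | 0 | 0 | 1 | 1 | 1
  R[2]: 1 | 1 | 1 | 2 | 2 | 2
  R[3]: 1 | 1 | 1 | 2 | 2 | 3
  R[4]: 1 | 1 | 1 | 2 | 3 | 4
  R[5]: 1 | 1 | 2 | 3 | 4 | 5
  R[6]: 1 | 2 | 3 | 4 | 5 | 6

hence w(1..6) = (4, 1, 6, 5, 3, 2).

ℓ(w)=9; the 4 essential cells (i,j,r):

[(1, 3, 0), (3, 5, 2), (4, 3, 1), (5, 2, 1)]


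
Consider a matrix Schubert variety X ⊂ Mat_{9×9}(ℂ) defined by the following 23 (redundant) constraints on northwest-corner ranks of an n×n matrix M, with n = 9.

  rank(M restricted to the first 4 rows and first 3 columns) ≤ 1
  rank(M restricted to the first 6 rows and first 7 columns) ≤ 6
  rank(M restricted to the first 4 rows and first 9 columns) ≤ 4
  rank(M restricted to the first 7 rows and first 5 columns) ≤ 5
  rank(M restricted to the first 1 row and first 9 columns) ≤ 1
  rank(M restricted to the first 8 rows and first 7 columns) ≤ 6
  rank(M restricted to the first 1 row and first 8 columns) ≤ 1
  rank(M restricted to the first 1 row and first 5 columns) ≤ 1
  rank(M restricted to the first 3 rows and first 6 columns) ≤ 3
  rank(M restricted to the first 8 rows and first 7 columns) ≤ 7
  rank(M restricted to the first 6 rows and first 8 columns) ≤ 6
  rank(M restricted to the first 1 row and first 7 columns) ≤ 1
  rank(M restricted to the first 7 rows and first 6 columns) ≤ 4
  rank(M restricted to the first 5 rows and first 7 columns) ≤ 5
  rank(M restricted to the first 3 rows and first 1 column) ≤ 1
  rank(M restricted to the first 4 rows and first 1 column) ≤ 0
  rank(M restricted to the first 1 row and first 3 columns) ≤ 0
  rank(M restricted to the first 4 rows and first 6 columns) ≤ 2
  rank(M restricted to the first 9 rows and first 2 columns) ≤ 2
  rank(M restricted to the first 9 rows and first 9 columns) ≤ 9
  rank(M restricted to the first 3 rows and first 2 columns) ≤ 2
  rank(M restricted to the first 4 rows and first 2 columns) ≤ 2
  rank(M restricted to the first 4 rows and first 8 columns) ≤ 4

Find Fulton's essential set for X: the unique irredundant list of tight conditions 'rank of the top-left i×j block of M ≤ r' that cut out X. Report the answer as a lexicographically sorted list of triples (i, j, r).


Computing R[i][j] = min implied NW-rank bound (n=9, 23 conditions):

  i=1: 0 | 0 | 0 | 1 | 1 | 1 | 1 | 1 | 1
  i=2: 0 | 1 | 1 | 2 | 2 | 2 | 2 | 2 | 2
  i=3: 0 | 1 | 1 | 2 | 2 | 2 | 3 | 3 | 3
  i=4: 0 | 1 | 1 | 2 | 2 | 2 | 3 | 4 | 4
  i=5: 1 | 2 | 2 | 3 | 3 | 3 | 4 | 5 | 5
  i=6: 1 | 2 | 3 | 4 | 4 | 4 | 5 | 6 | 6
  i=7: 1 | 2 | 3 | 4 | 4 | 4 | 5 | 6 | 7
  i=8: 1 | 2 | 3 | 4 | 5 | 5 | 6 | 7 | 8
  i=9: 1 | 2 | 3 | 4 | 5 | 6 | 7 | 8 | 9

giving w = (4, 2, 7, 8, 1, 3, 9, 5, 6) via Δ²R.

Rothe diagram D(w) (14 cells), 5 SE-corners (essential conditions):

[(1, 3, 0), (4, 1, 0), (4, 3, 1), (4, 6, 2), (7, 6, 4)]


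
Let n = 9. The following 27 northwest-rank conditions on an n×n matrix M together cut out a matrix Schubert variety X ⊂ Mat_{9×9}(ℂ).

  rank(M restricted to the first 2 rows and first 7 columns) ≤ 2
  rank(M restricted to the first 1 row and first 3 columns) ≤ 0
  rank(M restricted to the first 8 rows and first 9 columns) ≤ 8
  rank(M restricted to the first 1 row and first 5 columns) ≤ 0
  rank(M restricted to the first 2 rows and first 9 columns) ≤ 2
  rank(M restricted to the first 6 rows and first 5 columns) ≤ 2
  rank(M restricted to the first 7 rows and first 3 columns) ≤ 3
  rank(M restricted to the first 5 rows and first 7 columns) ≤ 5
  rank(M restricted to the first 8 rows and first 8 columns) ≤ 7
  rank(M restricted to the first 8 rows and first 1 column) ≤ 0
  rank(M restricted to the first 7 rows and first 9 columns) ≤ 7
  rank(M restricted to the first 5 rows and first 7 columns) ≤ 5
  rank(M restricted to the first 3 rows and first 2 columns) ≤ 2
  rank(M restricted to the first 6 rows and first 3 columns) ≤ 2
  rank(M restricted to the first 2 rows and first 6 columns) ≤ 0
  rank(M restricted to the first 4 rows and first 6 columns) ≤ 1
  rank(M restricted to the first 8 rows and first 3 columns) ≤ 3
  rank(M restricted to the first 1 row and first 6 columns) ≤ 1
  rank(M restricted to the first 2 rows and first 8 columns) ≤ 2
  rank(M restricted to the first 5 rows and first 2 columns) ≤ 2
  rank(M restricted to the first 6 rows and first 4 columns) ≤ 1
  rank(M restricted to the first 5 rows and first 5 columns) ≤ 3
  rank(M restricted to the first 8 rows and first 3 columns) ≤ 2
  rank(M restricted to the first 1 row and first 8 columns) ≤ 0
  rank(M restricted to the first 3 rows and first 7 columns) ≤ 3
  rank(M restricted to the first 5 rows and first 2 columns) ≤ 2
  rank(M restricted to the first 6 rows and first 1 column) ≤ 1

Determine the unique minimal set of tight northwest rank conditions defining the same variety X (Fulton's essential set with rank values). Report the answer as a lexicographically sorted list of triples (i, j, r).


Computing R[i][j] = min implied NW-rank bound (n=9, 27 conditions):

  i=1: 0 0 0 0 0 0 0 0 1
  i=2: 0 0 0 0 0 0 1 1 2
  i=3: 0 1 1 1 1 1 2 2 3
  i=4: 0 1 1 1 1 1 2 3 4
  i=5: 0 1 1 1 2 2 3 4 5
  i=6: 0 1 1 1 2 3 4 5 6
  i=7: 0 1 2 2 3 4 5 6 7
  i=8: 0 1 2 3 4 5 6 7 8
  i=9: 1 2 3 4 5 6 7 8 9

the unique w with this rank table is (9, 7, 2, 8, 5, 6, 3, 4, 1).

|D(w)|=28, |Ess(w)|=5:

[(1, 8, 0), (2, 6, 0), (4, 6, 1), (6, 4, 1), (8, 1, 0)]


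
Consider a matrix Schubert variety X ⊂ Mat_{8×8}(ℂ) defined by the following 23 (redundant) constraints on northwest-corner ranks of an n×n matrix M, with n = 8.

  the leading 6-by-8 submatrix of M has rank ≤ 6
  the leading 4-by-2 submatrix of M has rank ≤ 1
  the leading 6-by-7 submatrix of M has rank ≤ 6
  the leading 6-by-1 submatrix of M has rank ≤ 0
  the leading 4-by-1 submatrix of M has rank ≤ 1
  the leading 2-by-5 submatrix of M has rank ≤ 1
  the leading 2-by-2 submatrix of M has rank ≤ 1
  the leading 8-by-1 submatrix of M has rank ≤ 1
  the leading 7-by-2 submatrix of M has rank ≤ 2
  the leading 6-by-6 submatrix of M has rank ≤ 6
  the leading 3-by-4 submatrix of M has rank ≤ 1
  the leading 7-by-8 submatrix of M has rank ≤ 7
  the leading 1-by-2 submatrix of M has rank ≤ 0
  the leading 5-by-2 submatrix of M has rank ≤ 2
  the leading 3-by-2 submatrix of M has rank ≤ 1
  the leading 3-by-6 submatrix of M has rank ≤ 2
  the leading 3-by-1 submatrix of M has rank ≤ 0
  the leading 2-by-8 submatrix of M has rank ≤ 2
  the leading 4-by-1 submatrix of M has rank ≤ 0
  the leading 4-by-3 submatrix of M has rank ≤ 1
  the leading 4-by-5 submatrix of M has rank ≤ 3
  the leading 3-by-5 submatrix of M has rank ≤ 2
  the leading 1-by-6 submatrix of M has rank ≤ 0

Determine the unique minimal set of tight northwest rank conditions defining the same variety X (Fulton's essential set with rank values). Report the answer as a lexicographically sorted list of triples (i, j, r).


Computing R[i][j] = min implied NW-rank bound (n=8, 23 conditions):

  i=1: 0 | 0 | 0 | 0 | 0 | 0 | 1 | 1
  i=2: 0 | 1 | 1 | 1 | 1 | 1 | 2 | 2
  i=3: 0 | 1 | 1 | 1 | 2 | 2 | 3 | 3
  i=4: 0 | 1 | 1 | 2 | 3 | 3 | 4 | 4
  i=5: 0 | 1 | 2 | 3 | 4 | 4 | 5 | 5
  i=6: 0 | 1 | 2 | 3 | 4 | 5 | 6 | 6
  i=7: 1 | 2 | 3 | 4 | 5 | 6 | 7 | 7
  i=8: 1 | 2 | 3 | 4 | 5 | 6 | 7 | 8

reading off 1-entries of Δ²R: w = (7, 2, 5, 4, 3, 6, 1, 8).

D(w) has 14 cells with 4 SE-corners; essential set:

[(1, 6, 0), (3, 4, 1), (4, 3, 1), (6, 1, 0)]


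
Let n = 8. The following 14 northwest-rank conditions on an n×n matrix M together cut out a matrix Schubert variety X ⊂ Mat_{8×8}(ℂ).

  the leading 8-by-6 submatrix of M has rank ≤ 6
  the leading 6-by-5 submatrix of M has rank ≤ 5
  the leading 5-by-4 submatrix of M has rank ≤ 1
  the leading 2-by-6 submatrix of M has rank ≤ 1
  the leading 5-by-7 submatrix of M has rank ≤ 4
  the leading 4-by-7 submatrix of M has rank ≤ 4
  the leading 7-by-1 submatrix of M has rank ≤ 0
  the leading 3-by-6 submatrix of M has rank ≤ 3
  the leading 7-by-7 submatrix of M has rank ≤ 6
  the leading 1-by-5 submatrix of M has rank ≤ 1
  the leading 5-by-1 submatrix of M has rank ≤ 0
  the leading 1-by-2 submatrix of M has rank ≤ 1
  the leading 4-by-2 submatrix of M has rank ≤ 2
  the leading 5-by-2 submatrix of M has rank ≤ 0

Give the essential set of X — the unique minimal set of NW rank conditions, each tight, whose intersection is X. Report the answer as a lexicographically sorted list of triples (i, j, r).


Rank table r_w(8×8) implied by the 14 constraints:

  row 1: 0, 0, 1, 1, 1, 1, 1, 1
  row 2: 0, 0, 1, 1, 1, 1, 2, 2
  row 3: 0, 0, 1, 1, 2, 2, 3, 3
  row 4: 0, 0, 1, 1, 2, 3, 4, 4
  row 5: 0, 0, 1, 1, 2, 3, 4, 5
  row 6: 0, 1, 2, 2, 3, 4, 5, 6
  row 7: 0, 1, 2, 3, 4, 5, 6, 7
  row 8: 1, 2, 3, 4, 5, 6, 7, 8

so w = (3, 7, 5, 6, 8, 2, 4, 1).

D(w) has 18 cells with 4 SE-corners; essential set:

[(2, 6, 1), (5, 2, 0), (5, 4, 1), (7, 1, 0)]


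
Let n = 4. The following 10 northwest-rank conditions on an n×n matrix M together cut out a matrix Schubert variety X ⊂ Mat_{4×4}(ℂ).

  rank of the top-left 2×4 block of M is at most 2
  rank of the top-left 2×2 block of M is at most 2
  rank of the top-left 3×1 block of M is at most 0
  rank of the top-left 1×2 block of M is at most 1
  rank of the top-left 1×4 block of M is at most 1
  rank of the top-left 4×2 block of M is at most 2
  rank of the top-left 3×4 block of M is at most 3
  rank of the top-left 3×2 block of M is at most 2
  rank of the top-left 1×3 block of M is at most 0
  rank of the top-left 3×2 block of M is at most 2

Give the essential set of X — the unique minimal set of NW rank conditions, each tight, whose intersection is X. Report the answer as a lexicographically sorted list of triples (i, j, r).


Propagating the 10 rank bounds to every northwest block:

  row 1: 0, 0, 0, 1
  row 2: 0, 1, 1, 2
  row 3: 0, 1, 2, 3
  row 4: 1, 2, 3, 4

so w = (4, 2, 3, 1).

|D(w)|=5, |Ess(w)|=2:

[(1, 3, 0), (3, 1, 0)]


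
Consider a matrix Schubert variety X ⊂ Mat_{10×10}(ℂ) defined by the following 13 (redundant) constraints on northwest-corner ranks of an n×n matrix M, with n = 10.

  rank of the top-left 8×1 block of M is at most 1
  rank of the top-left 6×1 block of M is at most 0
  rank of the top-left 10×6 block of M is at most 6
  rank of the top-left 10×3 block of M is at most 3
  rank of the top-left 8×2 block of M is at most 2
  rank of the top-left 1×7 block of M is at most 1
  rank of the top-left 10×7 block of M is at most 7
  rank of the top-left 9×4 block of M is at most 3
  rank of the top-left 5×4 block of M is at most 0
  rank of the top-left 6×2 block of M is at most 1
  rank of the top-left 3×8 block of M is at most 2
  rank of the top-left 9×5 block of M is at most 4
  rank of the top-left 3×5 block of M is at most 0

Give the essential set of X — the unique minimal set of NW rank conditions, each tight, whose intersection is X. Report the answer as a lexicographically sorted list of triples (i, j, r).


Computing R[i][j] = min implied NW-rank bound (n=10, 13 conditions):

  row 1: 0  0  0  0  0  1  1  1  1  1
  row 2: 0  0  0  0  0  1  2  2  2  2
  row 3: 0  0  0  0  0  1  2  2  3  3
  row 4: 0  0  0  0  1  2  3  3  4  4
  row 5: 0  0  0  0  1  2  3  4  5  5
  row 6: 0  1  1  1  2  3  4  5  6  6
  row 7: 1  2  2  2  3  4  5  6  7  7
  row 8: 1  2  3  3  4  5  6  7  8  8
  row 9: 1  2  3  3  4  5  6  7  8  9
  row 10: 1  2  3  4  5  6  7  8  9  10

the unique w with this rank table is (6, 7, 9, 5, 8, 2, 1, 3, 10, 4).

Fulton essential set (5 of the 26 Rothe cells):

[(3, 5, 0), (3, 8, 2), (5, 4, 0), (6, 1, 0), (9, 4, 3)]


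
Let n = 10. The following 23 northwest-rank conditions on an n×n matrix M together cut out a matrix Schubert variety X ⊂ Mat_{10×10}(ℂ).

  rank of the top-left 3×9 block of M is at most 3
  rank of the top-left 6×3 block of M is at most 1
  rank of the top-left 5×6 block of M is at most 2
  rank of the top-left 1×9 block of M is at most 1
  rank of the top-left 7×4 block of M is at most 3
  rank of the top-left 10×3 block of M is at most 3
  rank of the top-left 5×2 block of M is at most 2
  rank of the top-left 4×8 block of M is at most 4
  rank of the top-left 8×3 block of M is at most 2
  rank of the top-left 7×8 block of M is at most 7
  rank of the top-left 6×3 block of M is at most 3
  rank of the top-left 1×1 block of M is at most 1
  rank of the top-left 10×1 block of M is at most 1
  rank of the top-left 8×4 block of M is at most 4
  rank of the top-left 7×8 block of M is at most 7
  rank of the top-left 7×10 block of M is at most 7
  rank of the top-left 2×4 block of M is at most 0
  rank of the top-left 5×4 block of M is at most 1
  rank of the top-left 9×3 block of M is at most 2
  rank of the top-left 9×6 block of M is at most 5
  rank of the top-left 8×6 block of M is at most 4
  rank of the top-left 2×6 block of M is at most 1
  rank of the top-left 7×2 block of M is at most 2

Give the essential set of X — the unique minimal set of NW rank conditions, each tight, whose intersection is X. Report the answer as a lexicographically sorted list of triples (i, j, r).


The tightest implied rank at each (i,j), from the 23 conditions:

  i=1: 0, 0, 0, 0, 1, 1, 1, 1, 1, 1
  i=2: 0, 0, 0, 0, 1, 1, 2, 2, 2, 2
  i=3: 1, 1, 1, 1, 2, 2, 3, 3, 3, 3
  i=4: 1, 1, 1, 1, 2, 2, 3, 4, 4, 4
  i=5: 1, 1, 1, 1, 2, 2, 3, 4, 5, 5
  i=6: 1, 1, 1, 2, 3, 3, 4, 5, 6, 6
  i=7: 1, 2, 2, 3, 4, 4, 5, 6, 7, 7
  i=8: 1, 2, 2, 3, 4, 4, 5, 6, 7, 8
  i=9: 1, 2, 2, 3, 4, 5, 6, 7, 8, 9
  i=10: 1, 2, 3, 4, 5, 6, 7, 8, 9, 10

hence w(1..10) = (5, 7, 1, 8, 9, 4, 2, 10, 6, 3).

ℓ(w)=22; the 7 essential cells (i,j,r):

[(2, 4, 0), (2, 6, 1), (5, 4, 1), (5, 6, 2), (6, 3, 1), (8, 6, 4), (9, 3, 2)]


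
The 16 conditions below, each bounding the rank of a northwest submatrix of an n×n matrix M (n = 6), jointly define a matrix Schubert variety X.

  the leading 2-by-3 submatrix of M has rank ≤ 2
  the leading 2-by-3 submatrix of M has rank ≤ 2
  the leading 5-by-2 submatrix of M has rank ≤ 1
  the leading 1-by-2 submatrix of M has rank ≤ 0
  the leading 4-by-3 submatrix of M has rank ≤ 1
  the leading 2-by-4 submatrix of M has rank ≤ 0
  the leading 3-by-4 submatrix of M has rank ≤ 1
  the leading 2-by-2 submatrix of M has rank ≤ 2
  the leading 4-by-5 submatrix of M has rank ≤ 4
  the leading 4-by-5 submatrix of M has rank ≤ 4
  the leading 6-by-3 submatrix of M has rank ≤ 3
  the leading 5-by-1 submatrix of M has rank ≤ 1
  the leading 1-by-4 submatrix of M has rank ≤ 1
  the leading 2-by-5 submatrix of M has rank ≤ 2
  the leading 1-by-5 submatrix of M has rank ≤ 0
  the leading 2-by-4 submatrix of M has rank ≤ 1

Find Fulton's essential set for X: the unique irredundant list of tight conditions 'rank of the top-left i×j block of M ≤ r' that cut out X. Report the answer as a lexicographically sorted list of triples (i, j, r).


Propagating the 16 rank bounds to every northwest block:

  i=1: 0, 0, 0, 0, 0, 1
  i=2: 0, 0, 0, 0, 1, 2
  i=3: 1, 1, 1, 1, 2, 3
  i=4: 1, 1, 1, 2, 3, 4
  i=5: 1, 1, 2, 3, 4, 5
  i=6: 1, 2, 3, 4, 5, 6

the unique w with this rank table is (6, 5, 1, 4, 3, 2).

D(w) has 12 cells with 4 SE-corners; essential set:

[(1, 5, 0), (2, 4, 0), (4, 3, 1), (5, 2, 1)]


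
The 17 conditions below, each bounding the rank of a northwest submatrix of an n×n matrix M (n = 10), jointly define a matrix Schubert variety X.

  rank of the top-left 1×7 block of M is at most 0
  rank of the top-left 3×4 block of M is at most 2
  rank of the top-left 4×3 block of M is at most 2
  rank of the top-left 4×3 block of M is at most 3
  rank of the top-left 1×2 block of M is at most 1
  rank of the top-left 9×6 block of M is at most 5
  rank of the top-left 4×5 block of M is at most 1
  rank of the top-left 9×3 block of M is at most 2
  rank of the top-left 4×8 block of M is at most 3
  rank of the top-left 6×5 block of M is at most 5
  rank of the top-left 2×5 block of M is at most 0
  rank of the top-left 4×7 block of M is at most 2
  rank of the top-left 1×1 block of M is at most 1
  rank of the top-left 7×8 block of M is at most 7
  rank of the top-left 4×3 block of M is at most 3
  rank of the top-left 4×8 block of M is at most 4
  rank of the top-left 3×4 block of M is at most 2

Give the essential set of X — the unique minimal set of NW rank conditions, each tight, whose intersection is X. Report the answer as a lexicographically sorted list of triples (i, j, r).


Recovering R(i,j) via the rank-extension bound from the 17 conditions:

  0, 0, 0, 0, 0, 0, 0, 1, 1, 1
  0, 0, 0, 0, 0, 1, 1, 2, 2, 2
  1, 1, 1, 1, 1, 2, 2, 3, 3, 3
  1, 1, 1, 1, 1, 2, 2, 3, 4, 4
  1, 2, 2, 2, 2, 3, 3, 4, 5, 5
  1, 2, 2, 3, 3, 4, 4, 5, 6, 6
  1, 2, 2, 3, 4, 5, 5, 6, 7, 7
  1, 2, 2, 3, 4, 5, 6, 7, 8, 8
  1, 2, 2, 3, 4, 5, 6, 7, 8, 9
  1, 2, 3, 4, 5, 6, 7, 8, 9, 10

giving w = (8, 6, 1, 9, 2, 4, 5, 7, 10, 3) via Δ²R.

Rothe diagram D(w) (21 cells), 5 SE-corners (essential conditions):

[(1, 7, 0), (2, 5, 0), (4, 5, 1), (4, 7, 2), (9, 3, 2)]


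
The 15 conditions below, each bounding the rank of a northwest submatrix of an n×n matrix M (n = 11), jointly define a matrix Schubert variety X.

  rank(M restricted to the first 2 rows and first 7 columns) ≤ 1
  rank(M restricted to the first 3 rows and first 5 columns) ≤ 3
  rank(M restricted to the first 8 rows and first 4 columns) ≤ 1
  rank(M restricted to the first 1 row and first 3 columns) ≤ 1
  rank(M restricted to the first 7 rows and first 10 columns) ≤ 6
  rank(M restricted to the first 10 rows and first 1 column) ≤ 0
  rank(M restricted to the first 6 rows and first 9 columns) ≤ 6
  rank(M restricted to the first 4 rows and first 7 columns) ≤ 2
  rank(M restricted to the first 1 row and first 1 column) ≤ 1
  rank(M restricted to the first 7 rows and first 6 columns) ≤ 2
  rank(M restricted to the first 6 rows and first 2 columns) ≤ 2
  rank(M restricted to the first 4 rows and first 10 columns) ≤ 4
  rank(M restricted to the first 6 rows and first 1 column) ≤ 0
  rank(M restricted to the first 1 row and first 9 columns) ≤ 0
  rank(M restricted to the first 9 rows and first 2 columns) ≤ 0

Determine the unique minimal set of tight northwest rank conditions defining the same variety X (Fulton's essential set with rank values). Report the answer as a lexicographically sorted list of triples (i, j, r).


Rank table r_w(11×11) implied by the 15 constraints:

  i=1: 0 | 0 | 0 | 0 | 0 | 0 | 0 | 0 | 0 | 1 | 1
  i=2: 0 | 0 | 1 | 1 | 1 | 1 | 1 | 1 | 1 | 2 | 2
  i=3: 0 | 0 | 1 | 1 | 2 | 2 | 2 | 2 | 2 | 3 | 3
  i=4: 0 | 0 | 1 | 1 | 2 | 2 | 2 | 3 | 3 | 4 | 4
  i=5: 0 | 0 | 1 | 1 | 2 | 2 | 3 | 4 | 4 | 5 | 5
  i=6: 0 | 0 | 1 | 1 | 2 | 2 | 3 | 4 | 5 | 6 | 6
  i=7: 0 | 0 | 1 | 1 | 2 | 2 | 3 | 4 | 5 | 6 | 7
  i=8: 0 | 0 | 1 | 1 | 2 | 3 | 4 | 5 | 6 | 7 | 8
  i=9: 0 | 0 | 1 | 2 | 3 | 4 | 5 | 6 | 7 | 8 | 9
  i=10: 0 | 1 | 2 | 3 | 4 | 5 | 6 | 7 | 8 | 9 | 10
  i=11: 1 | 2 | 3 | 4 | 5 | 6 | 7 | 8 | 9 | 10 | 11

hence w(1..11) = (10, 3, 5, 8, 7, 9, 11, 6, 4, 2, 1).

D(w) has 37 cells with 6 SE-corners; essential set:

[(1, 9, 0), (4, 7, 2), (7, 6, 2), (8, 4, 1), (9, 2, 0), (10, 1, 0)]


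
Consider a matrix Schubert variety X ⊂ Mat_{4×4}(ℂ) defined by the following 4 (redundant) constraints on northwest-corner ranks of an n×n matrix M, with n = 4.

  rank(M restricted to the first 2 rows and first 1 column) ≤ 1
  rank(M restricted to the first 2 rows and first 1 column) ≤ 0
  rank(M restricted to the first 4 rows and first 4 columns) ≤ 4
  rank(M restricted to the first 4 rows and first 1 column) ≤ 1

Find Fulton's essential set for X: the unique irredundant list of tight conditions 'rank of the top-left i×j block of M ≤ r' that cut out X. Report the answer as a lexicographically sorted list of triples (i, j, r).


The tightest implied rank at each (i,j), from the 4 conditions:

  row 1: 0  1  1  1
  row 2: 0  1  2  2
  row 3: 1  2  3  3
  row 4: 1  2  3  4

hence w(1..4) = (2, 3, 1, 4).

|D(w)|=2, |Ess(w)|=1:

[(2, 1, 0)]


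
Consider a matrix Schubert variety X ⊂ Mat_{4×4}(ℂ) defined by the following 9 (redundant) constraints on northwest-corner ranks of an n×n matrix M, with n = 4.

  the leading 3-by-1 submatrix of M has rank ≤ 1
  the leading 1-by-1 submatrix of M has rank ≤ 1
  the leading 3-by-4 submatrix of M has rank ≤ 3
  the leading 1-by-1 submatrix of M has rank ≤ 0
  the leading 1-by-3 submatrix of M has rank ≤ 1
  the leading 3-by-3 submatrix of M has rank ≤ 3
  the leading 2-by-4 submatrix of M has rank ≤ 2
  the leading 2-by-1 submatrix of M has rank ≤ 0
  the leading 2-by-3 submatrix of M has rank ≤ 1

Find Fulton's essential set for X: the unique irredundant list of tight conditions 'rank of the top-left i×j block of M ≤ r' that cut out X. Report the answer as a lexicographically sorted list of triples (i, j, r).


Rank table r_w(4×4) implied by the 9 constraints:

  R[1]: 0, 1, 1, 1
  R[2]: 0, 1, 1, 2
  R[3]: 1, 2, 2, 3
  R[4]: 1, 2, 3, 4

so w = (2, 4, 1, 3).

2 SE-corners of the 3-cell Rothe diagram give Ess(w):

[(2, 1, 0), (2, 3, 1)]


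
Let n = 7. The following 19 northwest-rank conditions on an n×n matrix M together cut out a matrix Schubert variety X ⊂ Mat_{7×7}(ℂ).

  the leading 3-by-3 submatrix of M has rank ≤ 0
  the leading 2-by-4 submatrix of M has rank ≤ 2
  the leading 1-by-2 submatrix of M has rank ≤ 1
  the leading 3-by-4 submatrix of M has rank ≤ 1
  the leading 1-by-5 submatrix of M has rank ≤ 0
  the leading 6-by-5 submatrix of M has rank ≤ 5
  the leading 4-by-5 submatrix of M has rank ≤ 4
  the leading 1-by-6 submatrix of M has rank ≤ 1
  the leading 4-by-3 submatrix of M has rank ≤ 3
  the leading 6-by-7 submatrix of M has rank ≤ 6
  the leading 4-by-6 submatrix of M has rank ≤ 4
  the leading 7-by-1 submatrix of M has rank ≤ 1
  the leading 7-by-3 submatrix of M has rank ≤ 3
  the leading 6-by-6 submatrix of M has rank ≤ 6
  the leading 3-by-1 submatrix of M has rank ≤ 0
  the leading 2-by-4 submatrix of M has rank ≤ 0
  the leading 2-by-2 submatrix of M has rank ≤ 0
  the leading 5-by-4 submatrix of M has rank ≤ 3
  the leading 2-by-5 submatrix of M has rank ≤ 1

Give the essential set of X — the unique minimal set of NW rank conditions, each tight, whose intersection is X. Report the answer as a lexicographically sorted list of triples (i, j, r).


Propagating the 19 rank bounds to every northwest block:

  0 | 0 | 0 | 0 | 0 | 1 | 1
  0 | 0 | 0 | 0 | 1 | 2 | 2
  0 | 0 | 0 | 1 | 2 | 3 | 3
  1 | 1 | 1 | 2 | 3 | 4 | 4
  1 | 2 | 2 | 3 | 4 | 5 | 5
  1 | 2 | 3 | 4 | 5 | 6 | 6
  1 | 2 | 3 | 4 | 5 | 6 | 7

second differences of R give the permutation w = (6, 5, 4, 1, 2, 3, 7).

Rothe diagram D(w) (12 cells), 3 SE-corners (essential conditions):

[(1, 5, 0), (2, 4, 0), (3, 3, 0)]


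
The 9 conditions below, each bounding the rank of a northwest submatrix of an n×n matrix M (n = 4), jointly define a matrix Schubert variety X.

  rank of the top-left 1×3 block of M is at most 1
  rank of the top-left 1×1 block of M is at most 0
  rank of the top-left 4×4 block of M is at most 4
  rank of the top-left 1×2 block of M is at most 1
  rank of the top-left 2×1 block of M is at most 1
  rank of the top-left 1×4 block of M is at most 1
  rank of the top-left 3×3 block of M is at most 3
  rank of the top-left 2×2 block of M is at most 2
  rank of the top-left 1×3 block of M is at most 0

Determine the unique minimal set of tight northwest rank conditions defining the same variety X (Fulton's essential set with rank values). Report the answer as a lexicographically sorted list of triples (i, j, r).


The tightest implied rank at each (i,j), from the 9 conditions:

  R[1]: 0 | 0 | 0 | 1
  R[2]: 1 | 1 | 1 | 2
  R[3]: 1 | 2 | 2 | 3
  R[4]: 1 | 2 | 3 | 4

second differences of R give the permutation w = (4, 1, 2, 3).

|D(w)|=3, |Ess(w)|=1:

[(1, 3, 0)]


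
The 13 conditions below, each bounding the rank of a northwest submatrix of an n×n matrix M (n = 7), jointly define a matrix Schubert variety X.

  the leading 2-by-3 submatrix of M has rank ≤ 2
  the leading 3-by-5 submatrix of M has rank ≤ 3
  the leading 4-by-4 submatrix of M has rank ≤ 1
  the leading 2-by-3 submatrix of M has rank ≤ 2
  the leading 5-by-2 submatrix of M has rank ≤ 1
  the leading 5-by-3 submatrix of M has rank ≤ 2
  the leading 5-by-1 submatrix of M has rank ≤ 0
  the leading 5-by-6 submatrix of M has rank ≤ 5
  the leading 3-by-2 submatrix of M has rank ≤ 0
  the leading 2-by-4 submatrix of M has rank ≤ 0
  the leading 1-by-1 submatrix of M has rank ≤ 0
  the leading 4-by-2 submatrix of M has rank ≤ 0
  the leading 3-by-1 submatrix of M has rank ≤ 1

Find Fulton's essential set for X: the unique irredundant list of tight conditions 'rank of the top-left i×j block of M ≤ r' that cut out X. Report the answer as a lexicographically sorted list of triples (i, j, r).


Propagating the 13 rank bounds to every northwest block:

  row 1: 0 0 0 0 1 1 1
  row 2: 0 0 0 0 1 2 2
  row 3: 0 0 1 1 2 3 3
  row 4: 0 0 1 1 2 3 4
  row 5: 0 1 2 2 3 4 5
  row 6: 1 2 3 3 4 5 6
  row 7: 1 2 3 4 5 6 7

so w = (5, 6, 3, 7, 2, 1, 4).

D(w) has 14 cells with 4 SE-corners; essential set:

[(2, 4, 0), (4, 2, 0), (4, 4, 1), (5, 1, 0)]


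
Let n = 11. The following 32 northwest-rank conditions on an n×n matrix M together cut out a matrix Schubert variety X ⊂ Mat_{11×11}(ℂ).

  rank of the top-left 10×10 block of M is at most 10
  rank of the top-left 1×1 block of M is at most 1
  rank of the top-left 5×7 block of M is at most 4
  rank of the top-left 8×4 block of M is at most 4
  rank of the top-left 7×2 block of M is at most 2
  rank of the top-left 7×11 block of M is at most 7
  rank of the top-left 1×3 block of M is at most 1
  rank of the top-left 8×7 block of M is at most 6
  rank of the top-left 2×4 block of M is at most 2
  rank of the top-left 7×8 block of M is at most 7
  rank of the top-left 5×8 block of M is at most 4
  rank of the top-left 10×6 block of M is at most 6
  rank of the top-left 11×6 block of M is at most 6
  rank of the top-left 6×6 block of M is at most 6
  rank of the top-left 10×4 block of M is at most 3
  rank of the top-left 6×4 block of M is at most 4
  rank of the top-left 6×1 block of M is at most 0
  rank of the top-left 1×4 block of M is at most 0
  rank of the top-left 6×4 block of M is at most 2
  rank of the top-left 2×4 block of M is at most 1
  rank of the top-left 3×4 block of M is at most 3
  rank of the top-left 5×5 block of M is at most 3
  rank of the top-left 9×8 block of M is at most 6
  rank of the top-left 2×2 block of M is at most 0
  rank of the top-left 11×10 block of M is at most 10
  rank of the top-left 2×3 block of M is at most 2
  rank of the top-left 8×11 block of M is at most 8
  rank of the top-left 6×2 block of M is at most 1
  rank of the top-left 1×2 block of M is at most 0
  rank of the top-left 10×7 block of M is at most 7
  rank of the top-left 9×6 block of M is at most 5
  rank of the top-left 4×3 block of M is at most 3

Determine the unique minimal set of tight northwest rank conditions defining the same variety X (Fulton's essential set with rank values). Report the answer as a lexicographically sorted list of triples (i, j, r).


Computing R[i][j] = min implied NW-rank bound (n=11, 32 conditions):

  i=1: 0, 0, 0, 0, 1, 1, 1, 1, 1, 1, 1
  i=2: 0, 0, 1, 1, 2, 2, 2, 2, 2, 2, 2
  i=3: 0, 1, 2, 2, 3, 3, 3, 3, 3, 3, 3
  i=4: 0, 1, 2, 2, 3, 4, 4, 4, 4, 4, 4
  i=5: 0, 1, 2, 2, 3, 4, 4, 4, 5, 5, 5
  i=6: 0, 1, 2, 2, 3, 4, 5, 5, 6, 6, 6
  i=7: 1, 2, 3, 3, 4, 5, 6, 6, 7, 7, 7
  i=8: 1, 2, 3, 3, 4, 5, 6, 6, 7, 8, 8
  i=9: 1, 2, 3, 3, 4, 5, 6, 6, 7, 8, 9
  i=10: 1, 2, 3, 3, 4, 5, 6, 7, 8, 9, 10
  i=11: 1, 2, 3, 4, 5, 6, 7, 8, 9, 10, 11

hence w(1..11) = (5, 3, 2, 6, 9, 7, 1, 10, 11, 8, 4).

7 SE-corners of the 20-cell Rothe diagram give Ess(w):

[(1, 4, 0), (2, 2, 0), (5, 8, 4), (6, 1, 0), (6, 4, 2), (9, 8, 6), (10, 4, 3)]


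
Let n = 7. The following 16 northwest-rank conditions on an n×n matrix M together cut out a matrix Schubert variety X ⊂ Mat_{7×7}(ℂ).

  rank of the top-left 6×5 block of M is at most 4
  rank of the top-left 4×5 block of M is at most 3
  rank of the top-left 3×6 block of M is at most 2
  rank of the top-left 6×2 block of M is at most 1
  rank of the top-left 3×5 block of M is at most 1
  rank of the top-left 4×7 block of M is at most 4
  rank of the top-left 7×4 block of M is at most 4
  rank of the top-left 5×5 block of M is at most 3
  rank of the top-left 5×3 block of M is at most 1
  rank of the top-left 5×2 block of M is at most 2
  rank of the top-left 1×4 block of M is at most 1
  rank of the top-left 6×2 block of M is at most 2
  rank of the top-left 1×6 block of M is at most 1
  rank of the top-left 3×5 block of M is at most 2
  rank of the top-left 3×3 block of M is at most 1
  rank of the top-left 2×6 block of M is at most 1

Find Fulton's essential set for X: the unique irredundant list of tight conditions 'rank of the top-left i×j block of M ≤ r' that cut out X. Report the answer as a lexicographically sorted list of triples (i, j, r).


Propagating the 16 rank bounds to every northwest block:

  i=1: 1  1  1  1  1  1  1
  i=2: 1  1  1  1  1  1  2
  i=3: 1  1  1  1  1  2  3
  i=4: 1  1  1  2  2  3  4
  i=5: 1  1  1  2  3  4  5
  i=6: 1  1  2  3  4  5  6
  i=7: 1  2  3  4  5  6  7

hence w(1..7) = (1, 7, 6, 4, 5, 3, 2).

|D(w)|=14, |Ess(w)|=4:

[(2, 6, 1), (3, 5, 1), (5, 3, 1), (6, 2, 1)]


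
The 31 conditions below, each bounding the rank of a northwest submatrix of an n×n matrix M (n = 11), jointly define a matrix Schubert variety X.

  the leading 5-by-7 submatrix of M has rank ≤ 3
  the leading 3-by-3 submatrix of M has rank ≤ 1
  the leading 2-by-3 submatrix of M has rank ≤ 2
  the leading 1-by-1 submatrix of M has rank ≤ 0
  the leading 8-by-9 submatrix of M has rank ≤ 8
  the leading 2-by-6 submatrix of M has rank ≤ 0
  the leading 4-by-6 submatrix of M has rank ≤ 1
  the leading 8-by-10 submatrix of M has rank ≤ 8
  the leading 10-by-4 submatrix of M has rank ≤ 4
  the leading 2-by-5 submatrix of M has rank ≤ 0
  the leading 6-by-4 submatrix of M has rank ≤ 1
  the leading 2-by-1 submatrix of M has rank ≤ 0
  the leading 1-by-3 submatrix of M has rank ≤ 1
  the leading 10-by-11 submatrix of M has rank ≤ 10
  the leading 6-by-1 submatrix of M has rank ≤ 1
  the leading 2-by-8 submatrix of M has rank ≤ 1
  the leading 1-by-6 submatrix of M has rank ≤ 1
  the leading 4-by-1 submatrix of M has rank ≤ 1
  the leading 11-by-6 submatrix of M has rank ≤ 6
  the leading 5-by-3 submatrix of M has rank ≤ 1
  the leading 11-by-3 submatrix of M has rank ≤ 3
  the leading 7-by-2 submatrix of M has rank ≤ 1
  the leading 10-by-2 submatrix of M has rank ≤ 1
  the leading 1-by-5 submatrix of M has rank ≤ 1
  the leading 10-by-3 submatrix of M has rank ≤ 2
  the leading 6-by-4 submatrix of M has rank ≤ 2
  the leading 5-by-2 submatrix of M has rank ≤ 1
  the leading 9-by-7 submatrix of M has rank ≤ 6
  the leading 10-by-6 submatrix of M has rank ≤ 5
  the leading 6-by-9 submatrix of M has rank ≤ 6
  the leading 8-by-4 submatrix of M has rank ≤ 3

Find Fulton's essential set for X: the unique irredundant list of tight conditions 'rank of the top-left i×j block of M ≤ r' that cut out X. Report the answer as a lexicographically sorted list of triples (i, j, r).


Reconstructing r_w from the 31 given conditions:

  0 0 0 0 0 0 1 1 1 1 1
  0 0 0 0 0 0 1 1 2 2 2
  1 1 1 1 1 1 2 2 3 3 3
  1 1 1 1 1 1 2 3 4 4 4
  1 1 1 1 2 2 3 4 5 5 5
  1 1 1 1 2 3 4 5 6 6 6
  1 1 2 2 3 4 5 6 7 7 7
  1 1 2 3 4 5 6 7 8 8 8
  1 1 2 3 4 5 6 7 8 9 9
  1 1 2 3 4 5 6 7 8 9 10
  1 2 3 4 5 6 7 8 9 10 11

giving w = (7, 9, 1, 8, 5, 6, 3, 4, 10, 11, 2) via Δ²R.

ℓ(w)=28; the 5 essential cells (i,j,r):

[(2, 6, 0), (2, 8, 1), (4, 6, 1), (6, 4, 1), (10, 2, 1)]


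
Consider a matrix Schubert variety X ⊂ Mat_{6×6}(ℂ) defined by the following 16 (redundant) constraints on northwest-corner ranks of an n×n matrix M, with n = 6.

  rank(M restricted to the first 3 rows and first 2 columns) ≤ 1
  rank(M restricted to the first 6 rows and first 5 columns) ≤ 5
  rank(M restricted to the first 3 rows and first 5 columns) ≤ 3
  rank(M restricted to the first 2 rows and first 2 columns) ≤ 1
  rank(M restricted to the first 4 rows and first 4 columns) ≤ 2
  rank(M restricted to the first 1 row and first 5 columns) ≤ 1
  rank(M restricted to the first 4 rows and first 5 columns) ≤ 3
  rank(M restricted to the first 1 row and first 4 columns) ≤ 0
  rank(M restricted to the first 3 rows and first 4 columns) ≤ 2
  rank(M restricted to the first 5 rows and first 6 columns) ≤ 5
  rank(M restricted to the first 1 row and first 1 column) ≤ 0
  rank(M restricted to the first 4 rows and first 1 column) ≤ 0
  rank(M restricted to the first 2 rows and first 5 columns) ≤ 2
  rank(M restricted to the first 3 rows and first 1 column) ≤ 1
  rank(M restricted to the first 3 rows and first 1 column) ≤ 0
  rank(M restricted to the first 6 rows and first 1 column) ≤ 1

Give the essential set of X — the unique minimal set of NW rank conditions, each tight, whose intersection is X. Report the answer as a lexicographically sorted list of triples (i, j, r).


Computing R[i][j] = min implied NW-rank bound (n=6, 16 conditions):

  R[1]: 0, 0, 0, 0, 1, 1
  R[2]: 0, 1, 1, 1, 2, 2
  R[3]: 0, 1, 2, 2, 3, 3
  R[4]: 0, 1, 2, 2, 3, 4
  R[5]: 1, 2, 3, 3, 4, 5
  R[6]: 1, 2, 3, 4, 5, 6

the unique w with this rank table is (5, 2, 3, 6, 1, 4).

Rothe diagram D(w) (8 cells), 3 SE-corners (essential conditions):

[(1, 4, 0), (4, 1, 0), (4, 4, 2)]
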